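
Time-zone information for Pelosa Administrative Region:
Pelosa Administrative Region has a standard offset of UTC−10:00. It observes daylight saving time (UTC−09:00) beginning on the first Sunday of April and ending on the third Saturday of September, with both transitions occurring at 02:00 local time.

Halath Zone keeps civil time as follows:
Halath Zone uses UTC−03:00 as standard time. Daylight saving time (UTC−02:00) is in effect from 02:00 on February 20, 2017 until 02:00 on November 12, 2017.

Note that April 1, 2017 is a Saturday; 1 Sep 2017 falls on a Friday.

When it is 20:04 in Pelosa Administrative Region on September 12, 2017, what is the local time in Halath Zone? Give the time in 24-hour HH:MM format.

1 April 2017 is a Saturday, so the first Sunday is April 2.
1 September 2017 is a Friday, so the first Saturday is September 2 and the third is September 16.
September 12, 2017 falls between 2 April and 16 September, so daylight saving is in effect and Pelosa Administrative Region is at UTC−09:00.
20:04 Pelosa Administrative Region + 9h = 05:04 UTC (rolling into the next day, 13 September 2017).
At the standard offset (UTC−03:00), 05:04 UTC − 3h = 02:04 Halath Zone standard time.
The standard-time date in Halath Zone, September 13, 2017, falls between 20 February and 12 November, so daylight saving is in effect and Halath Zone is at UTC−02:00.
05:04 UTC − 2h = 03:04 Halath Zone.

03:04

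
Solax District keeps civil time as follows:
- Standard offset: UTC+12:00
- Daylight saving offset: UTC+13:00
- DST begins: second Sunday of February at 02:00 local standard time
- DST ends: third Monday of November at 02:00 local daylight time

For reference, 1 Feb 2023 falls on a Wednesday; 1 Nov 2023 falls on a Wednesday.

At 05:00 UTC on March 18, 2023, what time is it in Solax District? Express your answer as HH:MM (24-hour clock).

18:00

1 February 2023 is a Wednesday, so the first Sunday is February 5 and the second is February 12.
1 November 2023 is a Wednesday, so the first Monday is November 6 and the third is November 20.
At the standard offset (UTC+12:00), 05:00 UTC + 12h = 17:00 Solax District standard time.
The standard-time date in Solax District, March 18, 2023, falls between 12 February and 20 November, so daylight saving is in effect and Solax District is at UTC+13:00.
05:00 UTC + 13h = 18:00 local.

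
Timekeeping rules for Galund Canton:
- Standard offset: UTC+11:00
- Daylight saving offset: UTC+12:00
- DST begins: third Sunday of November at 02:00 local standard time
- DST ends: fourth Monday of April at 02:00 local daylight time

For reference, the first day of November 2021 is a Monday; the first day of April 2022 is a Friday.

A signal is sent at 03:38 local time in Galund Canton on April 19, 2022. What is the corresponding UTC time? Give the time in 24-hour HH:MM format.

15:38

1 November 2021 is a Monday, so the first Sunday is November 7 and the third is November 21.
1 April 2022 is a Friday, so the first Monday is April 4 and the fourth is April 25.
April 19, 2022 lies within the daylight-saving period (21 November 2021 – 25 April 2022), so Galund Canton is on daylight time, UTC+12:00.
03:38 local − 12h = 15:38 UTC (rolling into the previous day, 18 April 2022).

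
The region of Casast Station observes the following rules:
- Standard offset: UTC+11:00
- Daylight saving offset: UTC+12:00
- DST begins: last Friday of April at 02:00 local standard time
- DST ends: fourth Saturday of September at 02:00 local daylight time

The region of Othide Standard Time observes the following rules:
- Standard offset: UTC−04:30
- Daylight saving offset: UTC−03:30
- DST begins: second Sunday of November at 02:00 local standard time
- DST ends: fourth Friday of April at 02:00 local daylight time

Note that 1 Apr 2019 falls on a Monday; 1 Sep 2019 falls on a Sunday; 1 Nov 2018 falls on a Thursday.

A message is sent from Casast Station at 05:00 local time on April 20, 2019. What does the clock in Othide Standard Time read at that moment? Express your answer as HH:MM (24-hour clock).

1 April 2019 is a Monday, so Fridays fall on 5, 12, 19, 26; the last is April 26.
1 September 2019 is a Sunday, so the first Saturday is September 7 and the fourth is September 28.
Daylight saving runs 26 April – 28 September; April 20, 2019 is outside that window, so Casast Station is on standard time at UTC+11:00.
05:00 Casast Station − 11h = 18:00 UTC (rolling into the previous day, 19 April 2019).
1 November 2018 is a Thursday, so the first Sunday is November 4 and the second is November 11.
1 April 2019 is a Monday, so the first Friday is April 5 and the fourth is April 26.
At the standard offset (UTC−04:30), 18:00 UTC − 4h30m = 13:30 Othide Standard Time standard time.
The standard-time date in Othide Standard Time, April 19, 2019, lies within the daylight-saving period (11 November 2018 – 26 April 2019), so Othide Standard Time is on daylight time, UTC−03:30.
18:00 UTC − 3h30m = 14:30 Othide Standard Time.

14:30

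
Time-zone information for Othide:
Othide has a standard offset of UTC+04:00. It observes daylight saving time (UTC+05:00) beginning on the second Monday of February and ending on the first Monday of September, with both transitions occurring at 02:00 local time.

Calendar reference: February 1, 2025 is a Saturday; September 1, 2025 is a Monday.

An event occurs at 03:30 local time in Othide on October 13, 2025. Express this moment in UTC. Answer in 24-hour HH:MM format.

1 February 2025 is a Saturday, so the first Monday is February 3 and the second is February 10.
1 September 2025 is a Monday, so the first Monday is September 1.
Daylight saving runs 10 February – 1 September; October 13, 2025 is outside that window, so Othide is on standard time at UTC+04:00.
03:30 local − 4h = 23:30 UTC (rolling into the previous day, 12 October 2025).

23:30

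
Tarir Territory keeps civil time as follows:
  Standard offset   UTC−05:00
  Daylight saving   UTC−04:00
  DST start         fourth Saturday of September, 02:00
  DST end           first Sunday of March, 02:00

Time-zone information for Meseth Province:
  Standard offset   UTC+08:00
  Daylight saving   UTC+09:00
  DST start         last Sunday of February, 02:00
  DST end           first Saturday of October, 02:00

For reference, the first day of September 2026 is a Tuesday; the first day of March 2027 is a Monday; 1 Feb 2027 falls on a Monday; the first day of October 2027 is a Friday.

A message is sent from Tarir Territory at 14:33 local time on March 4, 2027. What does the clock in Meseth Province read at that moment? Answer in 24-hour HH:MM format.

1 September 2026 is a Tuesday, so the first Saturday is September 5 and the fourth is September 26.
1 March 2027 is a Monday, so the first Sunday is March 7.
Daylight saving runs 26 September 2026 – 7 March 2027; March 4, 2027 is inside that window, so Tarir Territory is at UTC−04:00.
14:33 Tarir Territory + 4h = 18:33 UTC.
1 February 2027 is a Monday, so Sundays fall on 7, 14, 21, 28; the last is February 28.
1 October 2027 is a Friday, so the first Saturday is October 2.
At the standard offset (UTC+08:00), 18:33 UTC + 8h = 02:33 Meseth Province standard time (rolling into the next day, 5 March 2027).
The standard-time date in Meseth Province, March 5, 2027, lies within the daylight-saving period (28 February – 2 October), so Meseth Province is on daylight time, UTC+09:00.
18:33 UTC + 9h = 03:33 Meseth Province (rolling into the next day, 5 March 2027).

03:33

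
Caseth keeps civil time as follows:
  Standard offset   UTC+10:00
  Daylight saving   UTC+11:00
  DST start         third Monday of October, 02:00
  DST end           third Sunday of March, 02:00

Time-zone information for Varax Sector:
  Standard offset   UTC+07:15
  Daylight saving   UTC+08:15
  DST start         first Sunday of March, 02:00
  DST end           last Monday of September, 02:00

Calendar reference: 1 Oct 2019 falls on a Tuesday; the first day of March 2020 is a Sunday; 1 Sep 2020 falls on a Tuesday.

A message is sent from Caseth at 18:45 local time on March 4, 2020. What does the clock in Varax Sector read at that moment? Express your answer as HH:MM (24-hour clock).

1 October 2019 is a Tuesday, so the first Monday is October 7 and the third is October 21.
1 March 2020 is a Sunday, so the first Sunday is March 1 and the third is March 15.
Daylight saving runs 21 October 2019 – 15 March 2020; March 4, 2020 is inside that window, so Caseth is at UTC+11:00.
18:45 Caseth − 11h = 07:45 UTC.
1 March 2020 is a Sunday, so the first Sunday is March 1.
1 September 2020 is a Tuesday, so Mondays fall on 7, 14, 21, 28; the last is September 28.
At the standard offset (UTC+07:15), 07:45 UTC + 7h15m = 15:00 Varax Sector standard time.
Daylight saving runs 1 March – 28 September; the standard-time date in Varax Sector, March 4, 2020, is inside that window, so Varax Sector is at UTC+08:15.
07:45 UTC + 8h15m = 16:00 Varax Sector.

16:00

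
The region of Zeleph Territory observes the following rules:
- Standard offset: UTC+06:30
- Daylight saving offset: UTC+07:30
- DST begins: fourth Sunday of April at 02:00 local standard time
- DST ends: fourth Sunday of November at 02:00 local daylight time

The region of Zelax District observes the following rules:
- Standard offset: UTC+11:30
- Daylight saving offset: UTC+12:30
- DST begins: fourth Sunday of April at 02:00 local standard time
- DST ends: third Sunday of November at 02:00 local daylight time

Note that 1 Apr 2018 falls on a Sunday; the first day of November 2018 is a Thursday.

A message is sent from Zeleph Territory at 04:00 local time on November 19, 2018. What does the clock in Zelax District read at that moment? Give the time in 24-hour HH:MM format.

1 April 2018 is a Sunday, so the first Sunday is April 1 and the fourth is April 22.
1 November 2018 is a Thursday, so the first Sunday is November 4 and the fourth is November 25.
November 19, 2018 lies within the daylight-saving period (22 April – 25 November), so Zeleph Territory is on daylight time, UTC+07:30.
04:00 Zeleph Territory − 7h30m = 20:30 UTC (rolling into the previous day, 18 November 2018).
1 April 2018 is a Sunday, so the first Sunday is April 1 and the fourth is April 22.
1 November 2018 is a Thursday, so the first Sunday is November 4 and the third is November 18.
At the standard offset (UTC+11:30), 20:30 UTC + 11h30m = 08:00 Zelax District standard time (rolling into the next day, 19 November 2018).
The standard-time date in Zelax District, November 19, 2018, is outside the daylight-saving period (22 April – 18 November), so Zelax District is on standard time, UTC+11:30.
20:30 UTC + 11h30m = 08:00 Zelax District (rolling into the next day, 19 November 2018).

08:00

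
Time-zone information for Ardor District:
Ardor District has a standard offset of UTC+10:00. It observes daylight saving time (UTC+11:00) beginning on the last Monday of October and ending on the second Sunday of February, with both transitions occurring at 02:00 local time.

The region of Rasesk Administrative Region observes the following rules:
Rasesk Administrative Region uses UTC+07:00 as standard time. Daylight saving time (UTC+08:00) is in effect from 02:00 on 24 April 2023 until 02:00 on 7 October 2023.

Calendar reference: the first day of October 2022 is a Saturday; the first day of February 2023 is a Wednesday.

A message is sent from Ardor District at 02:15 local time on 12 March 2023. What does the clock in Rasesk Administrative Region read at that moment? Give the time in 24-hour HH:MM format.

23:15

1 October 2022 is a Saturday, so Mondays fall on 3, 10, 17, 24, 31; the last is October 31.
1 February 2023 is a Wednesday, so the first Sunday is February 5 and the second is February 12.
12 March 2023 does not fall between 31 October 2022 and 12 February 2023, so daylight saving is not in effect and Ardor District is at UTC+10:00.
02:15 Ardor District − 10h = 16:15 UTC (rolling into the previous day, 11 March 2023).
At the standard offset (UTC+07:00), 16:15 UTC + 7h = 23:15 Rasesk Administrative Region standard time.
Daylight saving runs 24 April – 7 October; the standard-time date in Rasesk Administrative Region, 11 March 2023, is outside that window, so Rasesk Administrative Region is on standard time at UTC+07:00.
16:15 UTC + 7h = 23:15 Rasesk Administrative Region.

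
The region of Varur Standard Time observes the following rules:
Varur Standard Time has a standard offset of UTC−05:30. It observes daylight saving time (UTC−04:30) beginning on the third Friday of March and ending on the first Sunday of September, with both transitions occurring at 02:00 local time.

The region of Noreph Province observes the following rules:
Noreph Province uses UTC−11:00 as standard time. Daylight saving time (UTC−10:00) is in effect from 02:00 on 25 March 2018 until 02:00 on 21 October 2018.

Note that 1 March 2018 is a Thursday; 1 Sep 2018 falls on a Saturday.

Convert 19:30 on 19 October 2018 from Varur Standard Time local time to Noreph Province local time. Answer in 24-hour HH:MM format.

15:00

1 March 2018 is a Thursday, so the first Friday is March 2 and the third is March 16.
1 September 2018 is a Saturday, so the first Sunday is September 2.
19 October 2018 does not fall between 16 March and 2 September, so daylight saving is not in effect and Varur Standard Time is at UTC−05:30.
19:30 Varur Standard Time + 5h30m = 01:00 UTC (rolling into the next day, 20 October 2018).
At the standard offset (UTC−11:00), 01:00 UTC − 11h = 14:00 Noreph Province standard time (rolling into the previous day, 19 October 2018).
The standard-time date in Noreph Province, 19 October 2018, lies within the daylight-saving period (25 March – 21 October), so Noreph Province is on daylight time, UTC−10:00.
01:00 UTC − 10h = 15:00 Noreph Province (rolling into the previous day, 19 October 2018).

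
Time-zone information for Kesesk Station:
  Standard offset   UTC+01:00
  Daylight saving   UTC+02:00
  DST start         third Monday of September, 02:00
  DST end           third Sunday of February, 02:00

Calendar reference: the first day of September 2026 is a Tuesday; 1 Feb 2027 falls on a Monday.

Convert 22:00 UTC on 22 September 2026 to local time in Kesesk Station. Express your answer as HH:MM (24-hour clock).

1 September 2026 is a Tuesday, so the first Monday is September 7 and the third is September 21.
1 February 2027 is a Monday, so the first Sunday is February 7 and the third is February 21.
At the standard offset (UTC+01:00), 22:00 UTC + 1h = 23:00 Kesesk Station standard time.
The standard-time date in Kesesk Station, 22 September 2026, falls between 21 September 2026 and 21 February 2027, so daylight saving is in effect and Kesesk Station is at UTC+02:00.
22:00 UTC + 2h = 00:00 local (rolling into the next day, 23 September 2026).

00:00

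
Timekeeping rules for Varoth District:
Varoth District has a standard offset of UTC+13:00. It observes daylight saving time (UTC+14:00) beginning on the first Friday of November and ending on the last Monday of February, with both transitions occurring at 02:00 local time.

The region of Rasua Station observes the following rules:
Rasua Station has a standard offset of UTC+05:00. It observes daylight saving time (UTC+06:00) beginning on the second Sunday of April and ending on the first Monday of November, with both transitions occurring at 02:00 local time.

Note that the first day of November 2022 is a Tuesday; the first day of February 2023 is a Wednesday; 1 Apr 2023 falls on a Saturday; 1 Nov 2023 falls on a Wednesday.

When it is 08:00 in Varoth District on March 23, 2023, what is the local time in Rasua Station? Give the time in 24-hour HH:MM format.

1 November 2022 is a Tuesday, so the first Friday is November 4.
1 February 2023 is a Wednesday, so Mondays fall on 6, 13, 20, 27; the last is February 27.
March 23, 2023 does not fall between 4 November 2022 and 27 February 2023, so daylight saving is not in effect and Varoth District is at UTC+13:00.
08:00 Varoth District − 13h = 19:00 UTC (rolling into the previous day, 22 March 2023).
1 April 2023 is a Saturday, so the first Sunday is April 2 and the second is April 9.
1 November 2023 is a Wednesday, so the first Monday is November 6.
At the standard offset (UTC+05:00), 19:00 UTC + 5h = 00:00 Rasua Station standard time (rolling into the next day, 23 March 2023).
Daylight saving runs 9 April – 6 November; the standard-time date in Rasua Station, March 23, 2023, is outside that window, so Rasua Station is on standard time at UTC+05:00.
19:00 UTC + 5h = 00:00 Rasua Station (rolling into the next day, 23 March 2023).

00:00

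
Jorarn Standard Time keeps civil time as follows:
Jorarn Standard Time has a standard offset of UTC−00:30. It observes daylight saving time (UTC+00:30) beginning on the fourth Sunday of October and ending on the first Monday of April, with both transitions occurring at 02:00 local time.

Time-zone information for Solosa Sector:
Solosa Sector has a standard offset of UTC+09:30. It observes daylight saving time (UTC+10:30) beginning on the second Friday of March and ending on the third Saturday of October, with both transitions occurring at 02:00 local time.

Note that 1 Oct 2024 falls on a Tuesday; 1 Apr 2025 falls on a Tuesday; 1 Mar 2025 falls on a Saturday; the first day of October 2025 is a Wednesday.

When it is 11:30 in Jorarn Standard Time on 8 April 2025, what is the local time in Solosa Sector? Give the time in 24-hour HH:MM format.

1 October 2024 is a Tuesday, so the first Sunday is October 6 and the fourth is October 27.
1 April 2025 is a Tuesday, so the first Monday is April 7.
Daylight saving runs 27 October 2024 – 7 April 2025; 8 April 2025 is outside that window, so Jorarn Standard Time is on standard time at UTC−00:30.
11:30 Jorarn Standard Time + 0h30m = 12:00 UTC.
1 March 2025 is a Saturday, so the first Friday is March 7 and the second is March 14.
1 October 2025 is a Wednesday, so the first Saturday is October 4 and the third is October 18.
At the standard offset (UTC+09:30), 12:00 UTC + 9h30m = 21:30 Solosa Sector standard time.
The standard-time date in Solosa Sector, 8 April 2025, falls between 14 March and 18 October, so daylight saving is in effect and Solosa Sector is at UTC+10:30.
12:00 UTC + 10h30m = 22:30 Solosa Sector.

22:30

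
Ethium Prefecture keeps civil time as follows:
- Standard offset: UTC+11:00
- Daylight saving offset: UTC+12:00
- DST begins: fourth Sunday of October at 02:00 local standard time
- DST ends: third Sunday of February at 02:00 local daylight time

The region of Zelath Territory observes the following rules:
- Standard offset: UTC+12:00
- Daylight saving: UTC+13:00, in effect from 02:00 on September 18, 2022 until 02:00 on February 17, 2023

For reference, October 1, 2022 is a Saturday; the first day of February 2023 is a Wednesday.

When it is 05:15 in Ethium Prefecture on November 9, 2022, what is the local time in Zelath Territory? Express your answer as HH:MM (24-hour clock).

06:15

1 October 2022 is a Saturday, so the first Sunday is October 2 and the fourth is October 23.
1 February 2023 is a Wednesday, so the first Sunday is February 5 and the third is February 19.
November 9, 2022 lies within the daylight-saving period (23 October 2022 – 19 February 2023), so Ethium Prefecture is on daylight time, UTC+12:00.
05:15 Ethium Prefecture − 12h = 17:15 UTC (rolling into the previous day, 8 November 2022).
At the standard offset (UTC+12:00), 17:15 UTC + 12h = 05:15 Zelath Territory standard time (rolling into the next day, 9 November 2022).
The standard-time date in Zelath Territory, November 9, 2022, lies within the daylight-saving period (18 September 2022 – 17 February 2023), so Zelath Territory is on daylight time, UTC+13:00.
17:15 UTC + 13h = 06:15 Zelath Territory (rolling into the next day, 9 November 2022).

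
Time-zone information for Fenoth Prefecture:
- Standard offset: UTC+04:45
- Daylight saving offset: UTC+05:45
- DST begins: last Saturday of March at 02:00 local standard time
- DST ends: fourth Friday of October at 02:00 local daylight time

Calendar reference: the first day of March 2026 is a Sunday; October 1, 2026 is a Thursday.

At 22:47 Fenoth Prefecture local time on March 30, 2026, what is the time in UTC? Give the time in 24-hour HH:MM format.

1 March 2026 is a Sunday, so Saturdays fall on 7, 14, 21, 28; the last is March 28.
1 October 2026 is a Thursday, so the first Friday is October 2 and the fourth is October 23.
March 30, 2026 falls between 28 March and 23 October, so daylight saving is in effect and Fenoth Prefecture is at UTC+05:45.
22:47 local − 5h45m = 17:02 UTC.

17:02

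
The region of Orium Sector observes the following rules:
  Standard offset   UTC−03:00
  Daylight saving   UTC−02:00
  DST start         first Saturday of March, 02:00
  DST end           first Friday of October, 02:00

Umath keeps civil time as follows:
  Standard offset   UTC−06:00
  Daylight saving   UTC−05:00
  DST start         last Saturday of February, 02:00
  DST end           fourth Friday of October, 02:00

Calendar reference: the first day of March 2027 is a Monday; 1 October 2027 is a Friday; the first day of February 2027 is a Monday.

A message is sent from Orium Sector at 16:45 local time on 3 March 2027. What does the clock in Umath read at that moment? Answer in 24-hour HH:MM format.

14:45

1 March 2027 is a Monday, so the first Saturday is March 6.
1 October 2027 is a Friday, so the first Friday is October 1.
3 March 2027 is outside the daylight-saving period (6 March – 1 October), so Orium Sector is on standard time, UTC−03:00.
16:45 Orium Sector + 3h = 19:45 UTC.
1 February 2027 is a Monday, so Saturdays fall on 6, 13, 20, 27; the last is February 27.
1 October 2027 is a Friday, so the first Friday is October 1 and the fourth is October 22.
At the standard offset (UTC−06:00), 19:45 UTC − 6h = 13:45 Umath standard time.
The standard-time date in Umath, 3 March 2027, lies within the daylight-saving period (27 February – 22 October), so Umath is on daylight time, UTC−05:00.
19:45 UTC − 5h = 14:45 Umath.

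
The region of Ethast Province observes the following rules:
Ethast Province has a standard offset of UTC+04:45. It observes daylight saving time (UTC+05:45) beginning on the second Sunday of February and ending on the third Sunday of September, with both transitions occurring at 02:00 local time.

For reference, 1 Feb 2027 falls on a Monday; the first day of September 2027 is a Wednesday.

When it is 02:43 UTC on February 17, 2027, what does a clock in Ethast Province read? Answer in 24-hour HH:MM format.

1 February 2027 is a Monday, so the first Sunday is February 7 and the second is February 14.
1 September 2027 is a Wednesday, so the first Sunday is September 5 and the third is September 19.
At the standard offset (UTC+04:45), 02:43 UTC + 4h45m = 07:28 Ethast Province standard time.
The standard-time date in Ethast Province, February 17, 2027, falls between 14 February and 19 September, so daylight saving is in effect and Ethast Province is at UTC+05:45.
02:43 UTC + 5h45m = 08:28 local.

08:28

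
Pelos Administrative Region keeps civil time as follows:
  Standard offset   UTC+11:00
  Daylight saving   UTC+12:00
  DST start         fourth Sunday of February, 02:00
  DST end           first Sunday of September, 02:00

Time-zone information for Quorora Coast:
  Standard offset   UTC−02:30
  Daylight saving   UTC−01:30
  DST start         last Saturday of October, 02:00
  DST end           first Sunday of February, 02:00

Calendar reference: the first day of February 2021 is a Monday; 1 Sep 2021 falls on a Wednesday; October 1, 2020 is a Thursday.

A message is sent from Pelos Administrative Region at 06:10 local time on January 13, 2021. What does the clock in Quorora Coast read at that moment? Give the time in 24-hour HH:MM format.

17:40

1 February 2021 is a Monday, so the first Sunday is February 7 and the fourth is February 28.
1 September 2021 is a Wednesday, so the first Sunday is September 5.
January 13, 2021 is outside the daylight-saving period (28 February – 5 September), so Pelos Administrative Region is on standard time, UTC+11:00.
06:10 Pelos Administrative Region − 11h = 19:10 UTC (rolling into the previous day, 12 January 2021).
1 October 2020 is a Thursday, so Saturdays fall on 3, 10, 17, 24, 31; the last is October 31.
1 February 2021 is a Monday, so the first Sunday is February 7.
At the standard offset (UTC−02:30), 19:10 UTC − 2h30m = 16:40 Quorora Coast standard time.
The standard-time date in Quorora Coast, January 12, 2021, falls between 31 October 2020 and 7 February 2021, so daylight saving is in effect and Quorora Coast is at UTC−01:30.
19:10 UTC − 1h30m = 17:40 Quorora Coast.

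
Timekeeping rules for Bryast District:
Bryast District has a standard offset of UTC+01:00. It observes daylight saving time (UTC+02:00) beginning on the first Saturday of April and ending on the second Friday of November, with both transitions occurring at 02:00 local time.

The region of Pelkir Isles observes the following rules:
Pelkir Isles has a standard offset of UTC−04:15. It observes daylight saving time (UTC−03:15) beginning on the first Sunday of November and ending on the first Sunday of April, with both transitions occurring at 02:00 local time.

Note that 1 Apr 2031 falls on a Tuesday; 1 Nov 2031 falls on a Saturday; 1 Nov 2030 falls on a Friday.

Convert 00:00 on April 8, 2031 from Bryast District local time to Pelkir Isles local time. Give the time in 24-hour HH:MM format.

1 April 2031 is a Tuesday, so the first Saturday is April 5.
1 November 2031 is a Saturday, so the first Friday is November 7 and the second is November 14.
April 8, 2031 falls between 5 April and 14 November, so daylight saving is in effect and Bryast District is at UTC+02:00.
00:00 Bryast District − 2h = 22:00 UTC (rolling into the previous day, 7 April 2031).
1 November 2030 is a Friday, so the first Sunday is November 3.
1 April 2031 is a Tuesday, so the first Sunday is April 6.
At the standard offset (UTC−04:15), 22:00 UTC − 4h15m = 17:45 Pelkir Isles standard time.
The standard-time date in Pelkir Isles, April 7, 2031, does not fall between 3 November 2030 and 6 April 2031, so daylight saving is not in effect and Pelkir Isles is at UTC−04:15.
22:00 UTC − 4h15m = 17:45 Pelkir Isles.

17:45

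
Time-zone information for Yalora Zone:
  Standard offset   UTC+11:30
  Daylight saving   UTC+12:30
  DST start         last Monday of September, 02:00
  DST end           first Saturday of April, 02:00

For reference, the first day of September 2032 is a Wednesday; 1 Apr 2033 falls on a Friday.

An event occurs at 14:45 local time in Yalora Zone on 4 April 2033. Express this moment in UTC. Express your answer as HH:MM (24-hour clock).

1 September 2032 is a Wednesday, so Mondays fall on 6, 13, 20, 27; the last is September 27.
1 April 2033 is a Friday, so the first Saturday is April 2.
4 April 2033 does not fall between 27 September 2032 and 2 April 2033, so daylight saving is not in effect and Yalora Zone is at UTC+11:30.
14:45 local − 11h30m = 03:15 UTC.

03:15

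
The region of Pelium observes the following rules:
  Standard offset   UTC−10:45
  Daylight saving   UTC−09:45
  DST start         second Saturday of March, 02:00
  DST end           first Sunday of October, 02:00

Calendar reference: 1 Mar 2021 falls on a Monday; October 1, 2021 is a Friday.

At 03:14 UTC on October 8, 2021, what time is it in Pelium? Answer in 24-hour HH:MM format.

16:29

1 March 2021 is a Monday, so the first Saturday is March 6 and the second is March 13.
1 October 2021 is a Friday, so the first Sunday is October 3.
At the standard offset (UTC−10:45), 03:14 UTC − 10h45m = 16:29 Pelium standard time (rolling into the previous day, 7 October 2021).
The standard-time date in Pelium, October 7, 2021, is outside the daylight-saving period (13 March – 3 October), so Pelium is on standard time, UTC−10:45.
03:14 UTC − 10h45m = 16:29 local (rolling into the previous day, 7 October 2021).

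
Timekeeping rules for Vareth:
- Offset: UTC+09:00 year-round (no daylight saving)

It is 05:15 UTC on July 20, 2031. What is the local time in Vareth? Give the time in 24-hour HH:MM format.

Vareth stays on UTC+09:00 all year.
05:15 UTC + 9h = 14:15 local.

14:15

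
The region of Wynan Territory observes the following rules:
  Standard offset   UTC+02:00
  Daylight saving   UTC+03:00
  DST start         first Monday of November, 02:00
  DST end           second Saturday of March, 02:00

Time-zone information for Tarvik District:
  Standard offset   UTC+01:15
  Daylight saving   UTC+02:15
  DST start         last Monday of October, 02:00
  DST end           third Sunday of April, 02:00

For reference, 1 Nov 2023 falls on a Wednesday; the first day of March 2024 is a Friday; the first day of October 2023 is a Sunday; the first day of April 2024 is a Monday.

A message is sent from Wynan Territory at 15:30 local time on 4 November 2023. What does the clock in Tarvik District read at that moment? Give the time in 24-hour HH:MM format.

1 November 2023 is a Wednesday, so the first Monday is November 6.
1 March 2024 is a Friday, so the first Saturday is March 2 and the second is March 9.
Daylight saving runs 6 November 2023 – 9 March 2024; 4 November 2023 is outside that window, so Wynan Territory is on standard time at UTC+02:00.
15:30 Wynan Territory − 2h = 13:30 UTC.
1 October 2023 is a Sunday, so Mondays fall on 2, 9, 16, 23, 30; the last is October 30.
1 April 2024 is a Monday, so the first Sunday is April 7 and the third is April 21.
At the standard offset (UTC+01:15), 13:30 UTC + 1h15m = 14:45 Tarvik District standard time.
The standard-time date in Tarvik District, 4 November 2023, falls between 30 October 2023 and 21 April 2024, so daylight saving is in effect and Tarvik District is at UTC+02:15.
13:30 UTC + 2h15m = 15:45 Tarvik District.

15:45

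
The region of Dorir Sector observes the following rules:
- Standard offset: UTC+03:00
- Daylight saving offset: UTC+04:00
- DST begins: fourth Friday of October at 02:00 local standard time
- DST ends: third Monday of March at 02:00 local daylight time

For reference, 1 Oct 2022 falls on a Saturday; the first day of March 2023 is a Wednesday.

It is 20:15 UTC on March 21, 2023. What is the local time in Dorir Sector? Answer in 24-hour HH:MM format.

1 October 2022 is a Saturday, so the first Friday is October 7 and the fourth is October 28.
1 March 2023 is a Wednesday, so the first Monday is March 6 and the third is March 20.
At the standard offset (UTC+03:00), 20:15 UTC + 3h = 23:15 Dorir Sector standard time.
The standard-time date in Dorir Sector, March 21, 2023, is outside the daylight-saving period (28 October 2022 – 20 March 2023), so Dorir Sector is on standard time, UTC+03:00.
20:15 UTC + 3h = 23:15 local.

23:15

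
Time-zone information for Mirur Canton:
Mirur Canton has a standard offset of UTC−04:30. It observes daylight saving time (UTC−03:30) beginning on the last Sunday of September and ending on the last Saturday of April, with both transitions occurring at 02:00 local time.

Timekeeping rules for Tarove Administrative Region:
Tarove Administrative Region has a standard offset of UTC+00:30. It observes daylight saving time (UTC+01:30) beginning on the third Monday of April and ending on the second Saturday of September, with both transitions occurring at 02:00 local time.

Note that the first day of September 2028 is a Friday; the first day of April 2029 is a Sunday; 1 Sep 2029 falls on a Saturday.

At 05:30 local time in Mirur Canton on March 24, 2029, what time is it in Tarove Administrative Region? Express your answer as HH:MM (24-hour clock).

09:30

1 September 2028 is a Friday, so Sundays fall on 3, 10, 17, 24; the last is September 24.
1 April 2029 is a Sunday, so Saturdays fall on 7, 14, 21, 28; the last is April 28.
March 24, 2029 lies within the daylight-saving period (24 September 2028 – 28 April 2029), so Mirur Canton is on daylight time, UTC−03:30.
05:30 Mirur Canton + 3h30m = 09:00 UTC.
1 April 2029 is a Sunday, so the first Monday is April 2 and the third is April 16.
1 September 2029 is a Saturday, so the first Saturday is September 1 and the second is September 8.
At the standard offset (UTC+00:30), 09:00 UTC + 0h30m = 09:30 Tarove Administrative Region standard time.
The standard-time date in Tarove Administrative Region, March 24, 2029, is outside the daylight-saving period (16 April – 8 September), so Tarove Administrative Region is on standard time, UTC+00:30.
09:00 UTC + 0h30m = 09:30 Tarove Administrative Region.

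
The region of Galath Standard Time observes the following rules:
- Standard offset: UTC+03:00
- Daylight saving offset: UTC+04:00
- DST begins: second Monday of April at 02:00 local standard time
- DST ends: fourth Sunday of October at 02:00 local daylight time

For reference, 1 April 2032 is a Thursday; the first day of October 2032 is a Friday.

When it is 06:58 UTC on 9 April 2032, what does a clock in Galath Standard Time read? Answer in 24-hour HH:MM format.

09:58

1 April 2032 is a Thursday, so the first Monday is April 5 and the second is April 12.
1 October 2032 is a Friday, so the first Sunday is October 3 and the fourth is October 24.
At the standard offset (UTC+03:00), 06:58 UTC + 3h = 09:58 Galath Standard Time standard time.
Daylight saving runs 12 April – 24 October; the standard-time date in Galath Standard Time, 9 April 2032, is outside that window, so Galath Standard Time is on standard time at UTC+03:00.
06:58 UTC + 3h = 09:58 local.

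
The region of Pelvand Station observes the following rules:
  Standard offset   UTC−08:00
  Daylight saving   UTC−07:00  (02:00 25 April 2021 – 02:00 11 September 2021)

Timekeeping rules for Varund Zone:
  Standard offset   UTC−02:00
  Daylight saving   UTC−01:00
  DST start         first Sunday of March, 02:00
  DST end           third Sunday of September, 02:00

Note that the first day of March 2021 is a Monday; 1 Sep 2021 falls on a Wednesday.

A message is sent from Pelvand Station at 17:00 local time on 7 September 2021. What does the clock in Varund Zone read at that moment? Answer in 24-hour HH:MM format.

Daylight saving runs 25 April – 11 September; 7 September 2021 is inside that window, so Pelvand Station is at UTC−07:00.
17:00 Pelvand Station + 7h = 00:00 UTC (rolling into the next day, 8 September 2021).
1 March 2021 is a Monday, so the first Sunday is March 7.
1 September 2021 is a Wednesday, so the first Sunday is September 5 and the third is September 19.
At the standard offset (UTC−02:00), 00:00 UTC − 2h = 22:00 Varund Zone standard time (rolling into the previous day, 7 September 2021).
Daylight saving runs 7 March – 19 September; the standard-time date in Varund Zone, 7 September 2021, is inside that window, so Varund Zone is at UTC−01:00.
00:00 UTC − 1h = 23:00 Varund Zone (rolling into the previous day, 7 September 2021).

23:00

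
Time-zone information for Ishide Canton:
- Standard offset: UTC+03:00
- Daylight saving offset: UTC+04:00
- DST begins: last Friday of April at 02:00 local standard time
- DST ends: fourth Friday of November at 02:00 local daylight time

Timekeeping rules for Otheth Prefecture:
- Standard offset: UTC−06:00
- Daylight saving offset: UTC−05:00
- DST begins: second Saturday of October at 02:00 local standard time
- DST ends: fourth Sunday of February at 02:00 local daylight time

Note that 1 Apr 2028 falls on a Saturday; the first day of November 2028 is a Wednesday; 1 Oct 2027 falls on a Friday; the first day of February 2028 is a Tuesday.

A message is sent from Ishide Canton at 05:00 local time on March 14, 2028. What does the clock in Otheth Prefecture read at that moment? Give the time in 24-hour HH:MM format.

1 April 2028 is a Saturday, so Fridays fall on 7, 14, 21, 28; the last is April 28.
1 November 2028 is a Wednesday, so the first Friday is November 3 and the fourth is November 24.
March 14, 2028 is outside the daylight-saving period (28 April – 24 November), so Ishide Canton is on standard time, UTC+03:00.
05:00 Ishide Canton − 3h = 02:00 UTC.
1 October 2027 is a Friday, so the first Saturday is October 2 and the second is October 9.
1 February 2028 is a Tuesday, so the first Sunday is February 6 and the fourth is February 27.
At the standard offset (UTC−06:00), 02:00 UTC − 6h = 20:00 Otheth Prefecture standard time (rolling into the previous day, 13 March 2028).
Daylight saving runs 9 October 2027 – 27 February 2028; the standard-time date in Otheth Prefecture, March 13, 2028, is outside that window, so Otheth Prefecture is on standard time at UTC−06:00.
02:00 UTC − 6h = 20:00 Otheth Prefecture (rolling into the previous day, 13 March 2028).

20:00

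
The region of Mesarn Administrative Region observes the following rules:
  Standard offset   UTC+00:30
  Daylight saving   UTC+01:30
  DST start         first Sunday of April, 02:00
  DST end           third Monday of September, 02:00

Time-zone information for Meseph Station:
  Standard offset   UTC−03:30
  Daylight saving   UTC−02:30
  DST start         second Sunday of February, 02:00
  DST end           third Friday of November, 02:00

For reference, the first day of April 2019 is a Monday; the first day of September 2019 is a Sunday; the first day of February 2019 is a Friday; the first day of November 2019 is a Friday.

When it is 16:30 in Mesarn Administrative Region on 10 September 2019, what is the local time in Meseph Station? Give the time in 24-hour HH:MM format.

12:30

1 April 2019 is a Monday, so the first Sunday is April 7.
1 September 2019 is a Sunday, so the first Monday is September 2 and the third is September 16.
10 September 2019 falls between 7 April and 16 September, so daylight saving is in effect and Mesarn Administrative Region is at UTC+01:30.
16:30 Mesarn Administrative Region − 1h30m = 15:00 UTC.
1 February 2019 is a Friday, so the first Sunday is February 3 and the second is February 10.
1 November 2019 is a Friday, so the first Friday is November 1 and the third is November 15.
At the standard offset (UTC−03:30), 15:00 UTC − 3h30m = 11:30 Meseph Station standard time.
Daylight saving runs 10 February – 15 November; the standard-time date in Meseph Station, 10 September 2019, is inside that window, so Meseph Station is at UTC−02:30.
15:00 UTC − 2h30m = 12:30 Meseph Station.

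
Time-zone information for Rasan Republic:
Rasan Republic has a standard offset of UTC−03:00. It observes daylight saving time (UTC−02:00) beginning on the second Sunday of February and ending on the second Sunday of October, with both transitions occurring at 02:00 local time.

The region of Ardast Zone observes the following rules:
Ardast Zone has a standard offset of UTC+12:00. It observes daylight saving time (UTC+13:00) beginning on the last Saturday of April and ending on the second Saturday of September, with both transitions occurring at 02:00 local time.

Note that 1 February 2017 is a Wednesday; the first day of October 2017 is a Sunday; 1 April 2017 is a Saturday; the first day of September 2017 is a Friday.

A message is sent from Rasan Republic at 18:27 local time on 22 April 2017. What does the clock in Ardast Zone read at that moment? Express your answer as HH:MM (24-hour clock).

08:27

1 February 2017 is a Wednesday, so the first Sunday is February 5 and the second is February 12.
1 October 2017 is a Sunday, so the first Sunday is October 1 and the second is October 8.
22 April 2017 lies within the daylight-saving period (12 February – 8 October), so Rasan Republic is on daylight time, UTC−02:00.
18:27 Rasan Republic + 2h = 20:27 UTC.
1 April 2017 is a Saturday, so Saturdays fall on 1, 8, 15, 22, 29; the last is April 29.
1 September 2017 is a Friday, so the first Saturday is September 2 and the second is September 9.
At the standard offset (UTC+12:00), 20:27 UTC + 12h = 08:27 Ardast Zone standard time (rolling into the next day, 23 April 2017).
Daylight saving runs 29 April – 9 September; the standard-time date in Ardast Zone, 23 April 2017, is outside that window, so Ardast Zone is on standard time at UTC+12:00.
20:27 UTC + 12h = 08:27 Ardast Zone (rolling into the next day, 23 April 2017).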